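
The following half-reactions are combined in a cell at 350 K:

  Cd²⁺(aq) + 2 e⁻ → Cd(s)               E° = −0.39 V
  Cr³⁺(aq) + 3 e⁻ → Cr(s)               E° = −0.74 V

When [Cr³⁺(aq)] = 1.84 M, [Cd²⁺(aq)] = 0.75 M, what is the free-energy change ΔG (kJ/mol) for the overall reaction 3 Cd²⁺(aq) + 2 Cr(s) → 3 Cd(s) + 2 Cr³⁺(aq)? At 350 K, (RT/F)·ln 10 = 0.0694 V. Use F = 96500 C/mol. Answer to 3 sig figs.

−197 kJ/mol

E°cell = −0.39 − (−0.74) = +0.35 V; the balanced reaction transfers n = 6 electrons.
The reaction quotient is [Cr³⁺(aq)]^2 / [Cd²⁺(aq)]^3 = 8.03; by Nernst, E = +0.35 − (0.0694/6)(0.904) = +0.3395 V.
ΔG = −nFE = −(6)(96500)(+0.3395) J/mol = −197 kJ/mol.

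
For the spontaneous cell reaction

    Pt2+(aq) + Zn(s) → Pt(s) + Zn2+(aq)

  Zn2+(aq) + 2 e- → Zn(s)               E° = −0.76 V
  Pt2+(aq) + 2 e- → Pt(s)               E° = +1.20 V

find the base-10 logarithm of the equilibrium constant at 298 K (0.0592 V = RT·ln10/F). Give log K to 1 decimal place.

The Pt²⁺/Pt couple is reduced (cathode); E°cell = +1.20 − (−0.76) = +1.96 V with n = 2.
At equilibrium E = 0, so log K = nE°cell / 0.0592 = (2)(+1.96) / 0.0592 = 66.2.

log K = 66.2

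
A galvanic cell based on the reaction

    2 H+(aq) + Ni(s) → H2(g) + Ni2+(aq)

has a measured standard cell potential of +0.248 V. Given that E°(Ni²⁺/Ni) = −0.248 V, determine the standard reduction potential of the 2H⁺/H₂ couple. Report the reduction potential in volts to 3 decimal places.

In the reaction as written the 2H⁺/H₂ couple is reduced (cathode) and Ni²⁺/Ni is oxidized (anode), so E°cell = E°(2H⁺/H₂) − E°(Ni²⁺/Ni).
E°(2H⁺/H₂) = E°cell + E°(anode) = +0.248 + (−0.248) = +0.000 V.

+0.000 V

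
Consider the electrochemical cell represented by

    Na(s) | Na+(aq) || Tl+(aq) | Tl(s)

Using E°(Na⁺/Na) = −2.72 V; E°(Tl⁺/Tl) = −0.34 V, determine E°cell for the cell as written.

+2.38 V

By convention the left-hand electrode in cell notation is the anode (oxidation) and the right-hand electrode is the cathode (reduction).
E°cell = E°(right) − E°(left) = −0.34 − (−2.72) = +2.38 V.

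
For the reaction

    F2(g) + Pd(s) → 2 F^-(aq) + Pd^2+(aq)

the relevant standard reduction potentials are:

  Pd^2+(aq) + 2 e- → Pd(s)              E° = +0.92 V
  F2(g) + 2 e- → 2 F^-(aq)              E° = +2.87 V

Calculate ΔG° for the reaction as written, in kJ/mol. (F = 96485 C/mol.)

In the reaction as written F2(g) is reduced, so the F₂/F⁻ couple is the cathode and Pd²⁺/Pd is the anode.
E°cell = +2.87 − (+0.92) = +1.95 V; balancing electrons gives n = 2.
ΔG° = −nFE°cell = −(2)(96485)(+1.95) J/mol = −376 kJ/mol.

−376 kJ/mol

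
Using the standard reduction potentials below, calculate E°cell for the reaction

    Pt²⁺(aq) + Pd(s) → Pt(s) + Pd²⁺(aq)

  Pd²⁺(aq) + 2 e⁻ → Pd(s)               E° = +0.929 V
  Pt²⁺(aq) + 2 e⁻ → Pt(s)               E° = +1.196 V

In the reaction as written, Pt²⁺(aq) is reduced (cathode) and Pd²⁺(aq) is produced by oxidation at the anode.
E°cell = E°(cathode) − E°(anode) = +1.196 − (+0.929) = +0.267 V.

+0.267 V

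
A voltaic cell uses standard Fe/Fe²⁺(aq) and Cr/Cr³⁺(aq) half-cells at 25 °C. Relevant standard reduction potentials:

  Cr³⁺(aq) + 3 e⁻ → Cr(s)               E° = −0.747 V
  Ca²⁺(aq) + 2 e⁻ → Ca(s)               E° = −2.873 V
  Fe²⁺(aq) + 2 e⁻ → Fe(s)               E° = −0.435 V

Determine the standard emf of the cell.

+0.312 V

The Fe²⁺/Fe couple has the higher E°, so Fe ion is reduced (cathode) and Cr is oxidized (anode).
E°cell = E°(cathode) − E°(anode) = −0.435 − (−0.747) = +0.312 V.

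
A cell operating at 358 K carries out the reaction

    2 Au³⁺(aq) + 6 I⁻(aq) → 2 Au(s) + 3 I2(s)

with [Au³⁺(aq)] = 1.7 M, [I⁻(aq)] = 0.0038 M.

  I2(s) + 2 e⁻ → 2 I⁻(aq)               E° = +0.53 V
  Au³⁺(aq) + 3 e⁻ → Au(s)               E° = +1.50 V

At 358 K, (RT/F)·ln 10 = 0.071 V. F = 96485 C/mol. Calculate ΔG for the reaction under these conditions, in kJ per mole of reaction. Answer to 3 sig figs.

With Au³⁺/Au reduced at the cathode, E°cell = +1.50 − (+0.53) = +0.97 V and n = 6.
The reaction quotient is 1 / ([Au³⁺(aq)]^2·[I⁻(aq)]^6) = 1.15×10^14; by Nernst, E = +0.97 − (0.071/6)(14.060) = +0.8036 V.
Then ΔG = −nFE = −6 × 96485 × +0.8036 J/mol = −465 kJ/mol.

−465 kJ/mol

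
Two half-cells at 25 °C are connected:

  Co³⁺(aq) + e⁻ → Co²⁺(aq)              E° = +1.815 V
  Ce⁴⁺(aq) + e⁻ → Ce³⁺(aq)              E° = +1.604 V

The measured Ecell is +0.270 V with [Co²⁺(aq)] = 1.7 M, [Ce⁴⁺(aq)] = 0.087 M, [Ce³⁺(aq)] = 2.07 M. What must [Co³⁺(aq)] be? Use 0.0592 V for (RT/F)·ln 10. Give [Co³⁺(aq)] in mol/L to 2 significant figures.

0.71 M

The Co³⁺/Co²⁺ couple has the larger reduction potential, so it is the cathode: E°cell = +1.815 − (+1.604) = +0.211 V and n = 1.
From the Nernst equation, log Q = n(E° − E)/0.0592 = 1·(+0.211 − (+0.270))/0.0592 = −0.997.
The balanced reaction is Co³⁺(aq) + Ce³⁺(aq) → Co²⁺(aq) + Ce⁴⁺(aq), so Q = ([Co²⁺(aq)]·[Ce⁴⁺(aq)]) / ([Co³⁺(aq)]·[Ce³⁺(aq)]).
Substituting the known concentrations and solving, log [Co³⁺(aq)] = −0.149 and [Co³⁺(aq)] = 0.71 M.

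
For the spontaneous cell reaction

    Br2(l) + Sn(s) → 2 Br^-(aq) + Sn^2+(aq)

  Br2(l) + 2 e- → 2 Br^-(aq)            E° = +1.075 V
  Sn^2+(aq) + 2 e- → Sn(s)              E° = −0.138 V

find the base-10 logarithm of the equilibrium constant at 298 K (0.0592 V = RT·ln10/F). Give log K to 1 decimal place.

The Br₂/Br⁻ couple is reduced (cathode); E°cell = +1.075 − (−0.138) = +1.213 V with n = 2.
At equilibrium E = 0, so log K = nE°cell / 0.0592 = (2)(+1.213) / 0.0592 = 41.0.

log K = 41.0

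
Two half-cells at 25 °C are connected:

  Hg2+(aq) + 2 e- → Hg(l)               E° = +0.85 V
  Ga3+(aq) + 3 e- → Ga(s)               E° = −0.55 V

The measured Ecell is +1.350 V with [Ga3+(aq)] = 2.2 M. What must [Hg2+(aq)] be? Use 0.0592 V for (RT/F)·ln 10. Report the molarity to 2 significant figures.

The Hg²⁺/Hg couple has the larger reduction potential, so it is the cathode: E°cell = +0.85 − (−0.55) = +1.40 V and n = 6.
From the Nernst equation, log Q = n(E° − E)/0.0592 = 6·(+1.40 − (+1.350))/0.0592 = 5.068.
For 3 Hg2+(aq) + 2 Ga(s) → 3 Hg(l) + 2 Ga3+(aq), the reaction quotient is Q = [Ga3+(aq)]^2 / [Hg2+(aq)]^3.
Isolating [Hg2+(aq)] in Q = 10^{5.068} yields log [Hg2+(aq)] = −1.461, i.e. 0.035 M.

0.035 M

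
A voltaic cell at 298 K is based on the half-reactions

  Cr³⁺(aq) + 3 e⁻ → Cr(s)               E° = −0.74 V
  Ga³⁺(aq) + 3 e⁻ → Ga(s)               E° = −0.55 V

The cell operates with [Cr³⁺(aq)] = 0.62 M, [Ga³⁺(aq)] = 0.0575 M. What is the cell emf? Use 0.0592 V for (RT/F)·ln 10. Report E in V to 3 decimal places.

+0.170 V

Since E°(Ga³⁺/Ga) > E°(Cr³⁺/Cr), Ga³⁺/Ga serves as the cathode.
E°cell = −0.55 − (−0.74) = +0.19 V, with n = 3 electrons transferred.
The balanced reaction is Ga³⁺(aq) + Cr(s) → Ga(s) + Cr³⁺(aq), so Q = [Cr³⁺(aq)] / [Ga³⁺(aq)] = 10.8 and log Q = 1.033.
E = E° − (0.0592/n)·log Q = +0.19 − (0.0592/3)(1.033) = +0.170 V.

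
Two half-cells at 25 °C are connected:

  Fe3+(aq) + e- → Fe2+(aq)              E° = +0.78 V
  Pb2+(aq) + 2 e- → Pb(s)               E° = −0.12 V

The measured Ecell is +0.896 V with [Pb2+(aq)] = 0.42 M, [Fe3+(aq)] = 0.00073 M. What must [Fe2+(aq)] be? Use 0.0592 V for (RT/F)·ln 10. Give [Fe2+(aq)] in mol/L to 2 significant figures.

0.0013 M

Fe³⁺/Fe²⁺ is the cathode (higher E°); E°cell = +0.78 − (−0.12) = +0.90 V with n = 2.
From the Nernst equation, log Q = n(E° − E)/0.0592 = 2·(+0.90 − (+0.896))/0.0592 = 0.135.
Balancing electrons gives 2 Fe3+(aq) + Pb(s) → 2 Fe2+(aq) + Pb2+(aq); thus Q = ([Fe2+(aq)]^2·[Pb2+(aq)]) / [Fe3+(aq)]^2.
Isolating [Fe2+(aq)] in Q = 10^{0.135} yields log [Fe2+(aq)] = −2.881, i.e. 0.0013 M.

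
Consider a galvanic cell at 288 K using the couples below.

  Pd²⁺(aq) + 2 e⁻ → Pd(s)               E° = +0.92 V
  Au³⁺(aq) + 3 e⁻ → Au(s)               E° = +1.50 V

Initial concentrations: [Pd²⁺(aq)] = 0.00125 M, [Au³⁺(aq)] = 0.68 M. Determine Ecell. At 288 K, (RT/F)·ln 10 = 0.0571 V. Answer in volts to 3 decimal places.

+0.660 V

Au³⁺/Au is reduced (cathode, E° = +1.50 V) and Pd²⁺/Pd is oxidized (anode).
E°cell = +1.50 − (+0.92) = +0.58 V, with n = 6 electrons transferred.
For the overall reaction 2 Au³⁺(aq) + 3 Pd(s) → 2 Au(s) + 3 Pd²⁺(aq), Q = [Pd²⁺(aq)]^3 / [Au³⁺(aq)]^2 = 4.22×10^−9, giving log Q = −8.374.
By the Nernst equation, E = +0.58 − (0.0571/6)·(−8.374) = +0.660 V.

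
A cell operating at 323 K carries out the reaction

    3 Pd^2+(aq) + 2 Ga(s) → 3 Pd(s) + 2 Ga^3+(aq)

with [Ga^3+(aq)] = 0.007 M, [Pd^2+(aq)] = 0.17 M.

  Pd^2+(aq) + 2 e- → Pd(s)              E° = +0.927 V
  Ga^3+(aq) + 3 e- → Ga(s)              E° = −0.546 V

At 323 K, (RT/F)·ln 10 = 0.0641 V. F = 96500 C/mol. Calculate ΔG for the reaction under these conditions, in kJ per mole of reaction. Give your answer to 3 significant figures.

−865 kJ/mol

The standard cell potential is +0.927 − (−0.546) = +1.473 V, with n = 6 electrons in the balanced equation.
The reaction quotient is [Ga^3+(aq)]^2 / [Pd^2+(aq)]^3 = 0.00997; by Nernst, E = +1.473 − (0.0641/6)(−2.001) = +1.4944 V.
Finally ΔG = −nFE = −(6)(96500 C/mol)(+1.4944 V) = −865 kJ/mol.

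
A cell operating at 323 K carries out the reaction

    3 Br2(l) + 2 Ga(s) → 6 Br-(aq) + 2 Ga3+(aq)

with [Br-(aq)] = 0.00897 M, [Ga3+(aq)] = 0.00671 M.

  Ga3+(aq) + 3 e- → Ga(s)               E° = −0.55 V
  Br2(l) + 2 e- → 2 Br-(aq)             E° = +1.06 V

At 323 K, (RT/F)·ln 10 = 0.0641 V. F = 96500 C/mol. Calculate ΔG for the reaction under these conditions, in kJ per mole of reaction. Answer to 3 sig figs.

The standard cell potential is +1.06 − (−0.55) = +1.61 V, with n = 6 electrons in the balanced equation.
Here Q = [Br-(aq)]^6·[Ga3+(aq)]^2 = 2.35×10^−17 (log Q = −16.630), giving E = +1.61 − (0.0641/6)·(−16.630) = +1.7877 V.
Finally ΔG = −nFE = −(6)(96500 C/mol)(+1.7877 V) = −1040 kJ/mol.

−1040 kJ/mol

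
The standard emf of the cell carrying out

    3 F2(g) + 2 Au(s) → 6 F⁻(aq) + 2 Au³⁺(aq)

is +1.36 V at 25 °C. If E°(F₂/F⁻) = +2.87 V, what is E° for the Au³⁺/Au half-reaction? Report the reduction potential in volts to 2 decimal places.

+1.51 V

In the reaction as written the F₂/F⁻ couple is reduced (cathode) and Au³⁺/Au is oxidized (anode), so E°cell = E°(F₂/F⁻) − E°(Au³⁺/Au).
E°(Au³⁺/Au) = E°(cathode) − E°cell = +2.87 − (+1.36) = +1.51 V.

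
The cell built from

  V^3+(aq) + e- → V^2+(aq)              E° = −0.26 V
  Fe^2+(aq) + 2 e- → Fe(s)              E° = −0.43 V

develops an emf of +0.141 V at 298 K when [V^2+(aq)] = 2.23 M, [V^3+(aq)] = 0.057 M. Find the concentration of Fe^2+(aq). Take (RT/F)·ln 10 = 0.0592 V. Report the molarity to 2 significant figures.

V³⁺/V²⁺ is the cathode (higher E°); E°cell = −0.26 − (−0.43) = +0.17 V with n = 2.
From the Nernst equation, log Q = n(E° − E)/0.0592 = 2·(+0.17 − (+0.141))/0.0592 = 0.980.
The balanced reaction is 2 V^3+(aq) + Fe(s) → 2 V^2+(aq) + Fe^2+(aq), so Q = ([V^2+(aq)]^2·[Fe^2+(aq)]) / [V^3+(aq)]^2.
Isolating [Fe^2+(aq)] in Q = 10^{0.980} yields log [Fe^2+(aq)] = −2.205, i.e. 0.0062 M.

0.0062 M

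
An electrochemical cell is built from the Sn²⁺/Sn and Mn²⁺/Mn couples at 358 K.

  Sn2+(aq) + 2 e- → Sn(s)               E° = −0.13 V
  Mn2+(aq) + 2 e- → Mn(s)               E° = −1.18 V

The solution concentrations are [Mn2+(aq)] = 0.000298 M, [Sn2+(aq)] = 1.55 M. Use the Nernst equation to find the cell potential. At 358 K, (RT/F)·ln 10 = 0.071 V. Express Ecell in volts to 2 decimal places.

+1.18 V

Since E°(Sn²⁺/Sn) > E°(Mn²⁺/Mn), Sn²⁺/Sn serves as the cathode.
E°cell = E°cat − E°an = −0.13 − (−1.18) = +1.05 V; n = 2.
The balanced reaction is Sn2+(aq) + Mn(s) → Sn(s) + Mn2+(aq), so Q = [Mn2+(aq)] / [Sn2+(aq)] = 0.000192 and log Q = −3.716.
Applying E = E° − (RT ln10/nF)·log Q gives +1.05 − (0.071/2)(−3.716) = +1.18 V.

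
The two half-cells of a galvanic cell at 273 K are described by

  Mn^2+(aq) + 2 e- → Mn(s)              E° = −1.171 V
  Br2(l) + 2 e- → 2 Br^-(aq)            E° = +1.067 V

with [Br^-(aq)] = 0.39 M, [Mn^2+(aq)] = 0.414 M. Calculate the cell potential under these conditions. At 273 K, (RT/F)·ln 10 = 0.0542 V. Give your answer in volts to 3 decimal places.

Br₂/Br⁻ is reduced (cathode, E° = +1.067 V) and Mn²⁺/Mn is oxidized (anode).
E°cell = E°cat − E°an = +1.067 − (−1.171) = +2.238 V; n = 2.
The balanced reaction is Br2(l) + Mn(s) → 2 Br^-(aq) + Mn^2+(aq), so Q = [Br^-(aq)]^2·[Mn^2+(aq)] = 0.063 and log Q = −1.201.
By the Nernst equation, E = +2.238 − (0.0542/2)·(−1.201) = +2.271 V.

+2.271 V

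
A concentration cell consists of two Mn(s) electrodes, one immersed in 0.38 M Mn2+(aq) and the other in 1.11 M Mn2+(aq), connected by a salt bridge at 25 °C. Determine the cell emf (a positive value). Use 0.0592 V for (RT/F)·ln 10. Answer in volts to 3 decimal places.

0.014 V

For a concentration cell E°cell = 0, since both electrodes use the same couple.
The compartment with the higher Mn2+(aq) concentration (1.11 M) acts as the cathode; ions are reduced there and produced at the dilute (0.38 M) anode.
With n = 2, Ecell = −(0.0592/2)·log([dilute]/[conc]) = −(0.0592/2)·log(0.38/1.11) = +0.014 V.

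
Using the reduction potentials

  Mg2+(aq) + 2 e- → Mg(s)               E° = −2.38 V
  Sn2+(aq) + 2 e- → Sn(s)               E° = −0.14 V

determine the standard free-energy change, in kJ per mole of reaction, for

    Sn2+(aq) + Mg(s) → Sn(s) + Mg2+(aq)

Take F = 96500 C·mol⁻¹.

−432 kJ/mol

In the reaction as written Sn2+(aq) is reduced, so the Sn²⁺/Sn couple is the cathode and Mg²⁺/Mg is the anode.
E°cell = −0.14 − (−2.38) = +2.24 V; balancing electrons gives n = 2.
ΔG° = −nFE°cell = −(2)(96500)(+2.24) J/mol = −432 kJ/mol.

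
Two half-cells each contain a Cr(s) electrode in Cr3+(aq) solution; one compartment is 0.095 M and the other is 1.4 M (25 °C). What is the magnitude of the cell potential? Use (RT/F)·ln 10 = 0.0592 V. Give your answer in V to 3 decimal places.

0.023 V

For a concentration cell E°cell = 0, since both electrodes use the same couple.
The compartment with the higher Cr3+(aq) concentration (1.4 M) acts as the cathode; ions are reduced there and produced at the dilute (0.095 M) anode.
With n = 3, Ecell = −(0.0592/3)·log([dilute]/[conc]) = −(0.0592/3)·log(0.095/1.4) = +0.023 V.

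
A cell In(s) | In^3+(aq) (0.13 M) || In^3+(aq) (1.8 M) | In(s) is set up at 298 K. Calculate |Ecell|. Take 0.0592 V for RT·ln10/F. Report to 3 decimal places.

For a concentration cell E°cell = 0, since both electrodes use the same couple.
The compartment with the higher In^3+(aq) concentration (1.8 M) acts as the cathode; ions are reduced there and produced at the dilute (0.13 M) anode.
With n = 3, Ecell = −(0.0592/3)·log([dilute]/[conc]) = −(0.0592/3)·log(0.13/1.8) = +0.023 V.

0.023 V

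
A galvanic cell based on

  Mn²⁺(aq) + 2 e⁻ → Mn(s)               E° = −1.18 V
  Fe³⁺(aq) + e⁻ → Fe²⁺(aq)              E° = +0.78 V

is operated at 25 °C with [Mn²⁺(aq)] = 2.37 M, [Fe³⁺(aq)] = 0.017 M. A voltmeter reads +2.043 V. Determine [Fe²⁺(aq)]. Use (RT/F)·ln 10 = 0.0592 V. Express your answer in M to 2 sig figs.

0.00044 M

With Fe³⁺/Fe²⁺ at the cathode and Mn²⁺/Mn at the anode, E°cell = +0.78 − (−1.18) = +1.96 V (n = 2).
Rearranging E = E° − (0.0592/n)·log Q gives log Q = 2(+1.96 − (+2.043))/0.0592 = −2.804.
The balanced reaction is 2 Fe³⁺(aq) + Mn(s) → 2 Fe²⁺(aq) + Mn²⁺(aq), so Q = ([Fe²⁺(aq)]^2·[Mn²⁺(aq)]) / [Fe³⁺(aq)]^2.
Isolating [Fe²⁺(aq)] in Q = 10^{−2.804} yields log [Fe²⁺(aq)] = −3.359, i.e. 0.00044 M.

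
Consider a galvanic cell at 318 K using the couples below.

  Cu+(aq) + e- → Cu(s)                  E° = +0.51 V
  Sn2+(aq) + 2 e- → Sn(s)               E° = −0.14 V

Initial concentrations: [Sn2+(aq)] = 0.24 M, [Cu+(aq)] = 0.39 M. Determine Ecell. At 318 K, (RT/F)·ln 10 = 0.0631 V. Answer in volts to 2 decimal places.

Cu⁺/Cu is reduced (cathode, E° = +0.51 V) and Sn²⁺/Sn is oxidized (anode).
The standard potential is +0.51 − (−0.14) = +0.65 V and the balanced reaction transfers n = 2 electrons.
Balancing gives 2 Cu+(aq) + Sn(s) → 2 Cu(s) + Sn2+(aq); hence Q = [Sn2+(aq)] / [Cu+(aq)]^2 = 1.58 (log Q = 0.198).
Applying E = E° − (RT ln10/nF)·log Q gives +0.65 − (0.0631/2)(0.198) = +0.64 V.

+0.64 V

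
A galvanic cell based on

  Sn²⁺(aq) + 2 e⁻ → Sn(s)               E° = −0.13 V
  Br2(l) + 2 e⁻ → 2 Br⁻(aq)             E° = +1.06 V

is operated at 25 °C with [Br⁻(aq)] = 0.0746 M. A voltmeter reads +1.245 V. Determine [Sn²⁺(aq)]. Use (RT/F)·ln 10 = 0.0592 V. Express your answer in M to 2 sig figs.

2.5 M

With Br₂/Br⁻ at the cathode and Sn²⁺/Sn at the anode, E°cell = +1.06 − (−0.13) = +1.19 V (n = 2).
Rearranging E = E° − (0.0592/n)·log Q gives log Q = 2(+1.19 − (+1.245))/0.0592 = −1.858.
Balancing electrons gives Br2(l) + Sn(s) → 2 Br⁻(aq) + Sn²⁺(aq); thus Q = [Br⁻(aq)]^2·[Sn²⁺(aq)].
Substituting the known concentrations and solving, log [Sn²⁺(aq)] = 0.397 and [Sn²⁺(aq)] = 2.5 M.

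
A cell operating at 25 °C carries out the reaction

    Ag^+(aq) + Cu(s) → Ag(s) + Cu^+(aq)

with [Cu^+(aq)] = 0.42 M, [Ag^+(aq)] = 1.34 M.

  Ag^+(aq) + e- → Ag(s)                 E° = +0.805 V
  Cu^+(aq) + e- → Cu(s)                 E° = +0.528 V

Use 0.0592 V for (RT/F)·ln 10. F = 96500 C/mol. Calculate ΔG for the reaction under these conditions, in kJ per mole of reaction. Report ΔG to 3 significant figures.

−29.6 kJ/mol

With Ag⁺/Ag reduced at the cathode, E°cell = +0.805 − (+0.528) = +0.277 V and n = 1.
The reaction quotient is [Cu^+(aq)] / [Ag^+(aq)] = 0.313; by Nernst, E = +0.277 − (0.0592/1)(−0.504) = +0.3068 V.
Then ΔG = −nFE = −1 × 96500 × +0.3068 J/mol = −29.6 kJ/mol.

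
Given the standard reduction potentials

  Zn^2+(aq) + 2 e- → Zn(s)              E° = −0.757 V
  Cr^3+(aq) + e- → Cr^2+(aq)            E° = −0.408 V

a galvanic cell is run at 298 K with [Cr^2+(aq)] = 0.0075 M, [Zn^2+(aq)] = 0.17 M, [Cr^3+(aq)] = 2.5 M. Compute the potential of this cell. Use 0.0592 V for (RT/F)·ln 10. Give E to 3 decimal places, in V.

+0.521 V

The Cr³⁺/Cr²⁺ couple has the more positive E°, so it is the cathode; Zn²⁺/Zn is the anode.
E°cell = −0.408 − (−0.757) = +0.349 V, with n = 2 electrons transferred.
The balanced reaction is 2 Cr^3+(aq) + Zn(s) → 2 Cr^2+(aq) + Zn^2+(aq), so Q = ([Cr^2+(aq)]^2·[Zn^2+(aq)]) / [Cr^3+(aq)]^2 = 1.53×10^−6 and log Q = −5.815.
Applying E = E° − (RT ln10/nF)·log Q gives +0.349 − (0.0592/2)(−5.815) = +0.521 V.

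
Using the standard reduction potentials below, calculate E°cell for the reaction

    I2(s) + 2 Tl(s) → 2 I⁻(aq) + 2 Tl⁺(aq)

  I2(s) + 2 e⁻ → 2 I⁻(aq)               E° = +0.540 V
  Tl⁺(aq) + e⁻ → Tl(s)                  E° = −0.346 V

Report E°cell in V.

+0.886 V

I2(s) gains electrons, so the I₂/I⁻ couple is the cathode; the Tl⁺/Tl couple is the anode.
E°cell = E°(cathode) − E°(anode) = +0.540 − (−0.346) = +0.886 V.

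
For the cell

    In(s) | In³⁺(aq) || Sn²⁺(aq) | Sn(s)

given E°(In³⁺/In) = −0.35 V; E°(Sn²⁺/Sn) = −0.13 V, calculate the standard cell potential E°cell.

By convention the left-hand electrode in cell notation is the anode (oxidation) and the right-hand electrode is the cathode (reduction).
E°cell = E°(right) − E°(left) = −0.13 − (−0.35) = +0.22 V.

+0.22 V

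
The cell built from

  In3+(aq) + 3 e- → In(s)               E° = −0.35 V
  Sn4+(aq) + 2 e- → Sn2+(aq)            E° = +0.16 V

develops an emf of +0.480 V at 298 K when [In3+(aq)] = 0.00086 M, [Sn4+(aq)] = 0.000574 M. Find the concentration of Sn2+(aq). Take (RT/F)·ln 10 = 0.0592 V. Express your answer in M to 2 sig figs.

0.65 M

The Sn⁴⁺/Sn²⁺ couple has the larger reduction potential, so it is the cathode: E°cell = +0.16 − (−0.35) = +0.51 V and n = 6.
Since E = E° − (0.0592/n)·log Q, log Q = n(E° − E)/0.0592 = 3.041.
For 3 Sn4+(aq) + 2 In(s) → 3 Sn2+(aq) + 2 In3+(aq), the reaction quotient is Q = ([Sn2+(aq)]^3·[In3+(aq)]^2) / [Sn4+(aq)]^3.
Solving for the unknown gives log [Sn2+(aq)] = −0.184, so [Sn2+(aq)] ≈ 0.65 M.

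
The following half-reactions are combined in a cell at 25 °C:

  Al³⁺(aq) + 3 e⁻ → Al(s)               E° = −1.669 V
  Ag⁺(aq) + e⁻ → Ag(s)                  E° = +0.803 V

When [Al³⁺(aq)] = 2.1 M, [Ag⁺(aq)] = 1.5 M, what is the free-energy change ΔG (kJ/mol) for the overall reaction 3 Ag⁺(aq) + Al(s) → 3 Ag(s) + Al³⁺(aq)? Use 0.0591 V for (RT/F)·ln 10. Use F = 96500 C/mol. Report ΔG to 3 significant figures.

−717 kJ/mol

With Ag⁺/Ag reduced at the cathode, E°cell = +0.803 − (−1.669) = +2.472 V and n = 3.
The reaction quotient is [Al³⁺(aq)] / [Ag⁺(aq)]^3 = 0.622; by Nernst, E = +2.472 − (0.0591/3)(−0.206) = +2.4761 V.
ΔG = −nFE = −(3)(96500)(+2.4761) J/mol = −717 kJ/mol.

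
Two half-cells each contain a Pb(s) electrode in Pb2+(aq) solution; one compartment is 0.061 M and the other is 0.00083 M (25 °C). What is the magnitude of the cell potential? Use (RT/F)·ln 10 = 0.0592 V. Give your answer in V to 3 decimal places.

For a concentration cell E°cell = 0, since both electrodes use the same couple.
The compartment with the higher Pb2+(aq) concentration (0.061 M) acts as the cathode; ions are reduced there and produced at the dilute (0.00083 M) anode.
With n = 2, Ecell = −(0.0592/2)·log([dilute]/[conc]) = −(0.0592/2)·log(0.00083/0.061) = +0.055 V.

0.055 V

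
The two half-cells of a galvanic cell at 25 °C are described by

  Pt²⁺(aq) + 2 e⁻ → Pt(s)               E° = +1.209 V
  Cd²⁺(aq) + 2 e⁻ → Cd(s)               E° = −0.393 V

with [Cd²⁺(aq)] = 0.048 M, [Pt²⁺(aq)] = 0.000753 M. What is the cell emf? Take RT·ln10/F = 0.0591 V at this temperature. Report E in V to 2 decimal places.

Since E°(Pt²⁺/Pt) > E°(Cd²⁺/Cd), Pt²⁺/Pt serves as the cathode.
E°cell = +1.209 − (−0.393) = +1.602 V, with n = 2 electrons transferred.
The balanced reaction is Pt²⁺(aq) + Cd(s) → Pt(s) + Cd²⁺(aq), so Q = [Cd²⁺(aq)] / [Pt²⁺(aq)] = 63.7 and log Q = 1.804.
Applying E = E° − (RT ln10/nF)·log Q gives +1.602 − (0.0591/2)(1.804) = +1.55 V.

+1.55 V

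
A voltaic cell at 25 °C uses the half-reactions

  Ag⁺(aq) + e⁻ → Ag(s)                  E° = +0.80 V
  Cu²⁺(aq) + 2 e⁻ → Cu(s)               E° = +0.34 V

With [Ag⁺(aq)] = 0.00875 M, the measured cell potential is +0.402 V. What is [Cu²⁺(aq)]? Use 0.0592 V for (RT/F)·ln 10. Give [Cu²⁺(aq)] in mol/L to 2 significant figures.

0.0070 M

With Ag⁺/Ag at the cathode and Cu²⁺/Cu at the anode, E°cell = +0.80 − (+0.34) = +0.46 V (n = 2).
From the Nernst equation, log Q = n(E° − E)/0.0592 = 2·(+0.46 − (+0.402))/0.0592 = 1.959.
Balancing electrons gives 2 Ag⁺(aq) + Cu(s) → 2 Ag(s) + Cu²⁺(aq); thus Q = [Cu²⁺(aq)] / [Ag⁺(aq)]^2.
Isolating [Cu²⁺(aq)] in Q = 10^{1.959} yields log [Cu²⁺(aq)] = −2.157, i.e. 0.0070 M.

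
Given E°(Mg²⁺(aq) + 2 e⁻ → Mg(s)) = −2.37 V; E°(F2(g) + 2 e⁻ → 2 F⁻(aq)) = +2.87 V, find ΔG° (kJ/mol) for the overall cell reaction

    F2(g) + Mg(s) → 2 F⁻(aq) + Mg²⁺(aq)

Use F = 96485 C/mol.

−1011 kJ/mol

In the reaction as written F2(g) is reduced, so the F₂/F⁻ couple is the cathode and Mg²⁺/Mg is the anode.
E°cell = +2.87 − (−2.37) = +5.24 V; balancing electrons gives n = 2.
ΔG° = −nFE°cell = −(2)(96485)(+5.24) J/mol = −1011 kJ/mol.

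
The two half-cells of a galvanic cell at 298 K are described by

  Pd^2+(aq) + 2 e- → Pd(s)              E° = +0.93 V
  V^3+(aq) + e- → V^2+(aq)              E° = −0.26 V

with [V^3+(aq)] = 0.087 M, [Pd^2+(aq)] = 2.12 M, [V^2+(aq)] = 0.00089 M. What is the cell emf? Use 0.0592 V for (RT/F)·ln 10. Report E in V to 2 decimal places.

The Pd²⁺/Pd couple has the more positive E°, so it is the cathode; V³⁺/V²⁺ is the anode.
The standard potential is +0.93 − (−0.26) = +1.19 V and the balanced reaction transfers n = 2 electrons.
Balancing gives Pd^2+(aq) + 2 V^2+(aq) → Pd(s) + 2 V^3+(aq); hence Q = [V^3+(aq)]^2 / ([Pd^2+(aq)]·[V^2+(aq)]^2) = 4.51×10^3 (log Q = 3.654).
Applying E = E° − (RT ln10/nF)·log Q gives +1.19 − (0.0592/2)(3.654) = +1.08 V.

+1.08 V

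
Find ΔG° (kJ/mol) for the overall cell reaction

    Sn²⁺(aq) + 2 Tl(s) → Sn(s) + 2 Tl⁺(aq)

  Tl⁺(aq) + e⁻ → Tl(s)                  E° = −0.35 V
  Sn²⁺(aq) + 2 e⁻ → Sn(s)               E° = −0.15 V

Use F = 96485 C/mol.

In the reaction as written Sn²⁺(aq) is reduced, so the Sn²⁺/Sn couple is the cathode and Tl⁺/Tl is the anode.
E°cell = −0.15 − (−0.35) = +0.20 V; balancing electrons gives n = 2.
ΔG° = −nFE°cell = −(2)(96485)(+0.20) J/mol = −38.6 kJ/mol.

−38.6 kJ/mol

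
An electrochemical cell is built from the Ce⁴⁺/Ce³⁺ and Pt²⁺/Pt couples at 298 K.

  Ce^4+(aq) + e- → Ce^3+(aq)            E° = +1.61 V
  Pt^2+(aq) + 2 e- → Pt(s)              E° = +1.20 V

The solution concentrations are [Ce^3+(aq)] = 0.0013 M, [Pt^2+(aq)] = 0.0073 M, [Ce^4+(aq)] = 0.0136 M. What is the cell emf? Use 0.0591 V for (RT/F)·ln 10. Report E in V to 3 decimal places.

The Ce⁴⁺/Ce³⁺ couple has the more positive E°, so it is the cathode; Pt²⁺/Pt is the anode.
E°cell = +1.61 − (+1.20) = +0.41 V, with n = 2 electrons transferred.
The balanced reaction is 2 Ce^4+(aq) + Pt(s) → 2 Ce^3+(aq) + Pt^2+(aq), so Q = ([Ce^3+(aq)]^2·[Pt^2+(aq)]) / [Ce^4+(aq)]^2 = 6.67×10^−5 and log Q = −4.176.
E = E° − (0.0591/n)·log Q = +0.41 − (0.0591/2)(−4.176) = +0.533 V.

+0.533 V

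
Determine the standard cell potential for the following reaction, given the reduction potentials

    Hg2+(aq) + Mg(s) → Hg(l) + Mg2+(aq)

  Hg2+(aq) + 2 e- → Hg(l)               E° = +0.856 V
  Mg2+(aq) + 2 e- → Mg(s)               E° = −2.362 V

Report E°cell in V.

+3.218 V

Hg2+(aq) gains electrons, so the Hg²⁺/Hg couple is the cathode; the Mg²⁺/Mg couple is the anode.
E°cell = E°(cathode) − E°(anode) = +0.856 − (−2.362) = +3.218 V.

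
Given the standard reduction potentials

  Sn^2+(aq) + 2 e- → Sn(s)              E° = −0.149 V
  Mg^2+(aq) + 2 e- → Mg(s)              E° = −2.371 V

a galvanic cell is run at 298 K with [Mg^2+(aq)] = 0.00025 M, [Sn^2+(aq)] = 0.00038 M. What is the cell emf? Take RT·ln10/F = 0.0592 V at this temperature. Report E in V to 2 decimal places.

+2.23 V

Since E°(Sn²⁺/Sn) > E°(Mg²⁺/Mg), Sn²⁺/Sn serves as the cathode.
E°cell = −0.149 − (−2.371) = +2.222 V, with n = 2 electrons transferred.
For the overall reaction Sn^2+(aq) + Mg(s) → Sn(s) + Mg^2+(aq), Q = [Mg^2+(aq)] / [Sn^2+(aq)] = 0.658, giving log Q = −0.182.
E = E° − (0.0592/n)·log Q = +2.222 − (0.0592/2)(−0.182) = +2.23 V.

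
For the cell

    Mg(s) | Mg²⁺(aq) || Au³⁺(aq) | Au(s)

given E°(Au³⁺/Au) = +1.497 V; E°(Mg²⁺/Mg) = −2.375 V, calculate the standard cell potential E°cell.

By convention the left-hand electrode in cell notation is the anode (oxidation) and the right-hand electrode is the cathode (reduction).
E°cell = E°(right) − E°(left) = +1.497 − (−2.375) = +3.872 V.

+3.872 V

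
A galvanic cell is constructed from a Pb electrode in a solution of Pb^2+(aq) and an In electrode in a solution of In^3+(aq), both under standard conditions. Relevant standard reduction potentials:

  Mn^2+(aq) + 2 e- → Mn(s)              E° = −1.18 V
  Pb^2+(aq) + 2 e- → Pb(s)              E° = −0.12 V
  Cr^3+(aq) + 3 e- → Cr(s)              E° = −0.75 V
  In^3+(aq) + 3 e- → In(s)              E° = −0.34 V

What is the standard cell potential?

The Pb²⁺/Pb couple has the higher E°, so Pb ion is reduced (cathode) and In is oxidized (anode).
E°cell = E°(cathode) − E°(anode) = −0.12 − (−0.34) = +0.22 V.

+0.22 V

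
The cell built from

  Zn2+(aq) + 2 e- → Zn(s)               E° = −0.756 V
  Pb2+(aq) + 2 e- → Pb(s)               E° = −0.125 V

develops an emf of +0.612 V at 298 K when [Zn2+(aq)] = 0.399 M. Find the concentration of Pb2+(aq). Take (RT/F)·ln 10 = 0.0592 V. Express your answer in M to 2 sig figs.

With Pb²⁺/Pb at the cathode and Zn²⁺/Zn at the anode, E°cell = −0.125 − (−0.756) = +0.631 V (n = 2).
Rearranging E = E° − (0.0592/n)·log Q gives log Q = 2(+0.631 − (+0.612))/0.0592 = 0.642.
Balancing electrons gives Pb2+(aq) + Zn(s) → Pb(s) + Zn2+(aq); thus Q = [Zn2+(aq)] / [Pb2+(aq)].
Isolating [Pb2+(aq)] in Q = 10^{0.642} yields log [Pb2+(aq)] = −1.041, i.e. 0.091 M.

0.091 M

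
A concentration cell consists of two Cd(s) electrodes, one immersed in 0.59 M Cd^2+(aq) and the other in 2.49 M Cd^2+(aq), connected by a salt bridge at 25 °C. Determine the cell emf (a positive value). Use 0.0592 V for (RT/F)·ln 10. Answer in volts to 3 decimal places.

0.019 V

For a concentration cell E°cell = 0, since both electrodes use the same couple.
The compartment with the higher Cd^2+(aq) concentration (2.49 M) acts as the cathode; ions are reduced there and produced at the dilute (0.59 M) anode.
With n = 2, Ecell = −(0.0592/2)·log([dilute]/[conc]) = −(0.0592/2)·log(0.59/2.49) = +0.019 V.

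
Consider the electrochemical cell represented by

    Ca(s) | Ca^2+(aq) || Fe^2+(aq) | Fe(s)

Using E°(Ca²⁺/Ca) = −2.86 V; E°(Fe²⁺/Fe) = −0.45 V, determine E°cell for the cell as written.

By convention the left-hand electrode in cell notation is the anode (oxidation) and the right-hand electrode is the cathode (reduction).
E°cell = E°(right) − E°(left) = −0.45 − (−2.86) = +2.41 V.

+2.41 V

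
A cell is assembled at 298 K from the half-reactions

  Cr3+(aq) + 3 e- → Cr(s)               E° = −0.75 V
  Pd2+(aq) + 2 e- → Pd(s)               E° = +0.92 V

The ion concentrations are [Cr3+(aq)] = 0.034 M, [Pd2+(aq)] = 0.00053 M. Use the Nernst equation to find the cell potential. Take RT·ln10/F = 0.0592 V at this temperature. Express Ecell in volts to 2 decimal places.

+1.60 V

Pd²⁺/Pd is reduced (cathode, E° = +0.92 V) and Cr³⁺/Cr is oxidized (anode).
E°cell = +0.92 − (−0.75) = +1.67 V, with n = 6 electrons transferred.
Balancing gives 3 Pd2+(aq) + 2 Cr(s) → 3 Pd(s) + 2 Cr3+(aq); hence Q = [Cr3+(aq)]^2 / [Pd2+(aq)]^3 = 7.76×10^6 (log Q = 6.890).
By the Nernst equation, E = +1.67 − (0.0592/6)·(6.890) = +1.60 V.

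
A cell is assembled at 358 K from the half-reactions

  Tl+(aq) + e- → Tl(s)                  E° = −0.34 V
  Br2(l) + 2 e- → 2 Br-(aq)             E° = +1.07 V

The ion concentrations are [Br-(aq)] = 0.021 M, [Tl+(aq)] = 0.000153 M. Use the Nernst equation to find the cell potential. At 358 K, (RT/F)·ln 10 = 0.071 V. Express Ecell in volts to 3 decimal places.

+1.800 V

The Br₂/Br⁻ couple has the more positive E°, so it is the cathode; Tl⁺/Tl is the anode.
E°cell = +1.07 − (−0.34) = +1.41 V, with n = 2 electrons transferred.
Balancing gives Br2(l) + 2 Tl(s) → 2 Br-(aq) + 2 Tl+(aq); hence Q = [Br-(aq)]^2·[Tl+(aq)]^2 = 1.03×10^−11 (log Q = −10.986).
E = E° − (0.071/n)·log Q = +1.41 − (0.071/2)(−10.986) = +1.800 V.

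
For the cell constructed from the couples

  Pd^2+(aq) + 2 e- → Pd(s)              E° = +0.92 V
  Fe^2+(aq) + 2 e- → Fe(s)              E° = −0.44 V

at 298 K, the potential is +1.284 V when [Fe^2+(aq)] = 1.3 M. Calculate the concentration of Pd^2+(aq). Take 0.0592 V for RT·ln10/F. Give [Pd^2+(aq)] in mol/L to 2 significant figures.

0.0035 M

With Pd²⁺/Pd at the cathode and Fe²⁺/Fe at the anode, E°cell = +0.92 − (−0.44) = +1.36 V (n = 2).
From the Nernst equation, log Q = n(E° − E)/0.0592 = 2·(+1.36 − (+1.284))/0.0592 = 2.568.
The balanced reaction is Pd^2+(aq) + Fe(s) → Pd(s) + Fe^2+(aq), so Q = [Fe^2+(aq)] / [Pd^2+(aq)].
Substituting the known concentrations and solving, log [Pd^2+(aq)] = −2.454 and [Pd^2+(aq)] = 0.0035 M.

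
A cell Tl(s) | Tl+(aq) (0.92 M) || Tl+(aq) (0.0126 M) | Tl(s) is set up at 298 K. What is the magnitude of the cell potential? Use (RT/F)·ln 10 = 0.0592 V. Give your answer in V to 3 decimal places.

0.110 V

For a concentration cell E°cell = 0, since both electrodes use the same couple.
The compartment with the higher Tl+(aq) concentration (0.92 M) acts as the cathode; ions are reduced there and produced at the dilute (0.0126 M) anode.
With n = 1, Ecell = −(0.0592/1)·log([dilute]/[conc]) = −(0.0592/1)·log(0.0126/0.92) = +0.110 V.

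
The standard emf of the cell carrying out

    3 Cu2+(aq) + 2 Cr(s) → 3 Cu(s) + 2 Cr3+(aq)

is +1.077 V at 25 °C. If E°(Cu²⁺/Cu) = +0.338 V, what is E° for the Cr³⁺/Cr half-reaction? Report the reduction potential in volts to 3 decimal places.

−0.739 V

In the reaction as written the Cu²⁺/Cu couple is reduced (cathode) and Cr³⁺/Cr is oxidized (anode), so E°cell = E°(Cu²⁺/Cu) − E°(Cr³⁺/Cr).
E°(Cr³⁺/Cr) = E°(cathode) − E°cell = +0.338 − (+1.077) = −0.739 V.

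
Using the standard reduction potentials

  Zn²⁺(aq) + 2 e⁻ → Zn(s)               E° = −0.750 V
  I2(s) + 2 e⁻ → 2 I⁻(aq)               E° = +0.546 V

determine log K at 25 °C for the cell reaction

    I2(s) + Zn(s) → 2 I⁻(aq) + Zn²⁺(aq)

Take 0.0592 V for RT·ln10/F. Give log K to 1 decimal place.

log K = 43.8

The I₂/I⁻ couple is reduced (cathode); E°cell = +0.546 − (−0.750) = +1.296 V with n = 2.
At equilibrium E = 0, so log K = nE°cell / 0.0592 = (2)(+1.296) / 0.0592 = 43.8.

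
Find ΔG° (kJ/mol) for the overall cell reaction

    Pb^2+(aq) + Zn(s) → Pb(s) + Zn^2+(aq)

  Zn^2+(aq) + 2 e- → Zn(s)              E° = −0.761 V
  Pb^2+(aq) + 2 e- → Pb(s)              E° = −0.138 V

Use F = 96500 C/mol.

In the reaction as written Pb^2+(aq) is reduced, so the Pb²⁺/Pb couple is the cathode and Zn²⁺/Zn is the anode.
E°cell = −0.138 − (−0.761) = +0.623 V; balancing electrons gives n = 2.
ΔG° = −nFE°cell = −(2)(96500)(+0.623) J/mol = −120 kJ/mol.

−120 kJ/mol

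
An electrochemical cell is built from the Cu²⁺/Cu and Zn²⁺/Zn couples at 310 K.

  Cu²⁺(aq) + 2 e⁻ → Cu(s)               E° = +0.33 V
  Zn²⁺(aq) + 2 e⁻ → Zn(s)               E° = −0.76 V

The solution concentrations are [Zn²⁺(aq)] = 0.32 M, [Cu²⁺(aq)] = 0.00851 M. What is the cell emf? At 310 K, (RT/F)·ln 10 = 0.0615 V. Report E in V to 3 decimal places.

Cu²⁺/Cu is reduced (cathode, E° = +0.33 V) and Zn²⁺/Zn is oxidized (anode).
E°cell = E°cat − E°an = +0.33 − (−0.76) = +1.09 V; n = 2.
The balanced reaction is Cu²⁺(aq) + Zn(s) → Cu(s) + Zn²⁺(aq), so Q = [Zn²⁺(aq)] / [Cu²⁺(aq)] = 37.6 and log Q = 1.575.
By the Nernst equation, E = +1.09 − (0.0615/2)·(1.575) = +1.042 V.

+1.042 V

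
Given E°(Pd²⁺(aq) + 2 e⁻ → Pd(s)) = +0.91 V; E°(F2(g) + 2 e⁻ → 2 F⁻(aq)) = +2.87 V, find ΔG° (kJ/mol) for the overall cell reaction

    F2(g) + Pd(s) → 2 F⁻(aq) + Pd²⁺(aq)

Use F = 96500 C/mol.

−378 kJ/mol

In the reaction as written F2(g) is reduced, so the F₂/F⁻ couple is the cathode and Pd²⁺/Pd is the anode.
E°cell = +2.87 − (+0.91) = +1.96 V; balancing electrons gives n = 2.
ΔG° = −nFE°cell = −(2)(96500)(+1.96) J/mol = −378 kJ/mol.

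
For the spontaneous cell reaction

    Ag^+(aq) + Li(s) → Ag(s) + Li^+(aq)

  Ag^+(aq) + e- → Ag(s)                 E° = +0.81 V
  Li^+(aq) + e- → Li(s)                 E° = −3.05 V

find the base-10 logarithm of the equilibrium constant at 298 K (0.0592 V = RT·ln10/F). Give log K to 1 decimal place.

log K = 65.2

The Ag⁺/Ag couple is reduced (cathode); E°cell = +0.81 − (−3.05) = +3.86 V with n = 1.
At equilibrium E = 0, so log K = nE°cell / 0.0592 = (1)(+3.86) / 0.0592 = 65.2.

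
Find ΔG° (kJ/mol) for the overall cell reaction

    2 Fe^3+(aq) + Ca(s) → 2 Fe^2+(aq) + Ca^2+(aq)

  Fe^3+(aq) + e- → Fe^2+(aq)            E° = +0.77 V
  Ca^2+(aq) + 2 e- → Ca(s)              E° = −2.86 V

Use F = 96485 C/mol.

−700 kJ/mol

In the reaction as written Fe^3+(aq) is reduced, so the Fe³⁺/Fe²⁺ couple is the cathode and Ca²⁺/Ca is the anode.
E°cell = +0.77 − (−2.86) = +3.63 V; balancing electrons gives n = 2.
ΔG° = −nFE°cell = −(2)(96485)(+3.63) J/mol = −700 kJ/mol.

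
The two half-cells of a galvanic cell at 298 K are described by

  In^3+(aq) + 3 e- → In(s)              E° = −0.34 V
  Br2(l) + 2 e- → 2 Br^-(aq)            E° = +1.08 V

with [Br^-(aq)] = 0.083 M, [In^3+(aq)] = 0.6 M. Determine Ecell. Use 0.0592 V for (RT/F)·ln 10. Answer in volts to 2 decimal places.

Br₂/Br⁻ is reduced (cathode, E° = +1.08 V) and In³⁺/In is oxidized (anode).
The standard potential is +1.08 − (−0.34) = +1.42 V and the balanced reaction transfers n = 6 electrons.
For the overall reaction 3 Br2(l) + 2 In(s) → 6 Br^-(aq) + 2 In^3+(aq), Q = [Br^-(aq)]^6·[In^3+(aq)]^2 = 1.18×10^−7, giving log Q = −6.929.
E = E° − (0.0592/n)·log Q = +1.42 − (0.0592/6)(−6.929) = +1.49 V.

+1.49 V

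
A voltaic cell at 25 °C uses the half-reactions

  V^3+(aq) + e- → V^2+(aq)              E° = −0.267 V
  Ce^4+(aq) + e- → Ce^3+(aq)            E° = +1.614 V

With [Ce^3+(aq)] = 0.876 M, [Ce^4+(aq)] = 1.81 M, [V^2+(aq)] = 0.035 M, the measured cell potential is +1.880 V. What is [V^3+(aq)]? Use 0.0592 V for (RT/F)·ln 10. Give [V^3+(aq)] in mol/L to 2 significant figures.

Ce⁴⁺/Ce³⁺ is the cathode (higher E°); E°cell = +1.614 − (−0.267) = +1.881 V with n = 1.
From the Nernst equation, log Q = n(E° − E)/0.0592 = 1·(+1.881 − (+1.880))/0.0592 = 0.017.
The balanced reaction is Ce^4+(aq) + V^2+(aq) → Ce^3+(aq) + V^3+(aq), so Q = ([Ce^3+(aq)]·[V^3+(aq)]) / ([Ce^4+(aq)]·[V^2+(aq)]).
Isolating [V^3+(aq)] in Q = 10^{0.017} yields log [V^3+(aq)] = −1.124, i.e. 0.075 M.

0.075 M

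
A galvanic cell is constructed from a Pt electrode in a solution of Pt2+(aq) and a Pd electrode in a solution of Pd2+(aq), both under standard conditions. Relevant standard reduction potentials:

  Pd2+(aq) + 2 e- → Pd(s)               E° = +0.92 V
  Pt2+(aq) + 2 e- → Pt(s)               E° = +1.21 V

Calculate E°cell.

+0.29 V

The Pt²⁺/Pt couple has the higher E°, so Pt ion is reduced (cathode) and Pd is oxidized (anode).
E°cell = E°(cathode) − E°(anode) = +1.21 − (+0.92) = +0.29 V.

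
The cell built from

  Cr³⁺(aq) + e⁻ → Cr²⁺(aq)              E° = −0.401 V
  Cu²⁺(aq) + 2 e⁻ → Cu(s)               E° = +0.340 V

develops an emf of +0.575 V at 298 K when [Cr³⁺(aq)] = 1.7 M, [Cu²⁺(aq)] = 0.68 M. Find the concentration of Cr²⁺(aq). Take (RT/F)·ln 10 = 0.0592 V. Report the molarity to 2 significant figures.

0.0032 M

With Cu²⁺/Cu at the cathode and Cr³⁺/Cr²⁺ at the anode, E°cell = +0.340 − (−0.401) = +0.741 V (n = 2).
From the Nernst equation, log Q = n(E° − E)/0.0592 = 2·(+0.741 − (+0.575))/0.0592 = 5.608.
Balancing electrons gives Cu²⁺(aq) + 2 Cr²⁺(aq) → Cu(s) + 2 Cr³⁺(aq); thus Q = [Cr³⁺(aq)]^2 / ([Cu²⁺(aq)]·[Cr²⁺(aq)]^2).
Substituting the known concentrations and solving, log [Cr²⁺(aq)] = −2.490 and [Cr²⁺(aq)] = 0.0032 M.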